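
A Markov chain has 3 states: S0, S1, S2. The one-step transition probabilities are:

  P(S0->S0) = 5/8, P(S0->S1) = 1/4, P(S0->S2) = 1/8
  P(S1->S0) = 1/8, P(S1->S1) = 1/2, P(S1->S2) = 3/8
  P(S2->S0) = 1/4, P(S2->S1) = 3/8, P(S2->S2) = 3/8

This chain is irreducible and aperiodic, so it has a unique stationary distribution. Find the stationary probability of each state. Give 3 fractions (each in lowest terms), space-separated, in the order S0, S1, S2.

Answer: 11/34 13/34 5/17

Derivation:
The stationary distribution satisfies pi = pi * P, i.e.:
  pi_S0 = 5/8*pi_S0 + 1/8*pi_S1 + 1/4*pi_S2
  pi_S1 = 1/4*pi_S0 + 1/2*pi_S1 + 3/8*pi_S2
  pi_S2 = 1/8*pi_S0 + 3/8*pi_S1 + 3/8*pi_S2
with normalization: pi_S0 + pi_S1 + pi_S2 = 1.

Using the first 2 balance equations plus normalization, the linear system A*pi = b is:
  [-3/8, 1/8, 1/4] . pi = 0
  [1/4, -1/2, 3/8] . pi = 0
  [1, 1, 1] . pi = 1

Solving yields:
  pi_S0 = 11/34
  pi_S1 = 13/34
  pi_S2 = 5/17

Verification (pi * P):
  11/34*5/8 + 13/34*1/8 + 5/17*1/4 = 11/34 = pi_S0  (ok)
  11/34*1/4 + 13/34*1/2 + 5/17*3/8 = 13/34 = pi_S1  (ok)
  11/34*1/8 + 13/34*3/8 + 5/17*3/8 = 5/17 = pi_S2  (ok)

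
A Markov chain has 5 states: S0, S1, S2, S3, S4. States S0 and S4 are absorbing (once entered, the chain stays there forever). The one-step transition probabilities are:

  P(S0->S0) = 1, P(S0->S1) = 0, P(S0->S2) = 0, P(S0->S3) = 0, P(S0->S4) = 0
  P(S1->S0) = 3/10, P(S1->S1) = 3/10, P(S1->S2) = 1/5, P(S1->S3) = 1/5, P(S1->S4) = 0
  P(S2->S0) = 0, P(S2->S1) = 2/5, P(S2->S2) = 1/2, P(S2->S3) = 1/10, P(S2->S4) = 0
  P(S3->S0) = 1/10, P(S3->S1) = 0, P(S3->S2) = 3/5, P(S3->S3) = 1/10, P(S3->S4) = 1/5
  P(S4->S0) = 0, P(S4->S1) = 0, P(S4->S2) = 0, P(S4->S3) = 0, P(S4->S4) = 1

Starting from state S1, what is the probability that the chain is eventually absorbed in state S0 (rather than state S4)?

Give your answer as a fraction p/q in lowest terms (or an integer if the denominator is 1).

Answer: 43/51

Derivation:
Let a_i = P(absorbed in S0 | start in state i).
Boundary conditions: a_S0 = 1, a_S4 = 0.
For each transient state i, a_i = sum_j P(i->j) * a_j:
  a_S1 = 3/10*a_S0 + 3/10*a_S1 + 1/5*a_S2 + 1/5*a_S3 + 0*a_S4
  a_S2 = 0*a_S0 + 2/5*a_S1 + 1/2*a_S2 + 1/10*a_S3 + 0*a_S4
  a_S3 = 1/10*a_S0 + 0*a_S1 + 3/5*a_S2 + 1/10*a_S3 + 1/5*a_S4

Substituting a_S0 = 1 and a_S4 = 0, rearrange to (I - Q) a = r where r[i] = P(i -> S0):
  [7/10, -1/5, -1/5] . (a_S1, a_S2, a_S3) = 3/10
  [-2/5, 1/2, -1/10] . (a_S1, a_S2, a_S3) = 0
  [0, -3/5, 9/10] . (a_S1, a_S2, a_S3) = 1/10

Solving yields:
  a_S1 = 43/51
  a_S2 = 41/51
  a_S3 = 11/17

Starting state is S1, so the absorption probability is a_S1 = 43/51.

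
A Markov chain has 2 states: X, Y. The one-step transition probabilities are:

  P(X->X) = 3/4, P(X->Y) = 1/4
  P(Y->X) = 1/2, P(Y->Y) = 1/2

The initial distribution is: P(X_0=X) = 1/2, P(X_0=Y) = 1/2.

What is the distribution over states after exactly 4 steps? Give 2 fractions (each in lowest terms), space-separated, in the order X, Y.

Propagating the distribution step by step (d_{t+1} = d_t * P):
d_0 = (X=1/2, Y=1/2)
  d_1[X] = 1/2*3/4 + 1/2*1/2 = 5/8
  d_1[Y] = 1/2*1/4 + 1/2*1/2 = 3/8
d_1 = (X=5/8, Y=3/8)
  d_2[X] = 5/8*3/4 + 3/8*1/2 = 21/32
  d_2[Y] = 5/8*1/4 + 3/8*1/2 = 11/32
d_2 = (X=21/32, Y=11/32)
  d_3[X] = 21/32*3/4 + 11/32*1/2 = 85/128
  d_3[Y] = 21/32*1/4 + 11/32*1/2 = 43/128
d_3 = (X=85/128, Y=43/128)
  d_4[X] = 85/128*3/4 + 43/128*1/2 = 341/512
  d_4[Y] = 85/128*1/4 + 43/128*1/2 = 171/512
d_4 = (X=341/512, Y=171/512)

Answer: 341/512 171/512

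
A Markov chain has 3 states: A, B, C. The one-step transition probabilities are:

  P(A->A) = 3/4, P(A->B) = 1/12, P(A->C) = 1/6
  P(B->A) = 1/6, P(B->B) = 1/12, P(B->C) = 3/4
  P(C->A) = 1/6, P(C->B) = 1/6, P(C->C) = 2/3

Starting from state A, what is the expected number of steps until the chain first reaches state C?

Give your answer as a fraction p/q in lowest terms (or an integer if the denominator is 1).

Let h_i = expected steps to first reach C from state i.
Boundary: h_C = 0.
First-step equations for the other states:
  h_A = 1 + 3/4*h_A + 1/12*h_B + 1/6*h_C
  h_B = 1 + 1/6*h_A + 1/12*h_B + 3/4*h_C

Substituting h_C = 0 and rearranging gives the linear system (I - Q) h = 1:
  [1/4, -1/12] . (h_A, h_B) = 1
  [-1/6, 11/12] . (h_A, h_B) = 1

Solving yields:
  h_A = 144/31
  h_B = 60/31

Starting state is A, so the expected hitting time is h_A = 144/31.

Answer: 144/31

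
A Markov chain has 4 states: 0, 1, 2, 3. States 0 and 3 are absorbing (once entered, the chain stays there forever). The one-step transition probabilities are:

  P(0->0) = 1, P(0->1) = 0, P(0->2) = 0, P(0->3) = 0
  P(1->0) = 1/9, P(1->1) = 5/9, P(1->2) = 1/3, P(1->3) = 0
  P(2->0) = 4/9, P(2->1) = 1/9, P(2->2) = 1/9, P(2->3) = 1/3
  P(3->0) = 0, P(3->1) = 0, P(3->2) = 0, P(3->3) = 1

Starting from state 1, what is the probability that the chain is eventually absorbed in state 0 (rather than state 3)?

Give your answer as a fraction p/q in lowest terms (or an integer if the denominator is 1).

Let a_i = P(absorbed in 0 | start in state i).
Boundary conditions: a_0 = 1, a_3 = 0.
For each transient state i, a_i = sum_j P(i->j) * a_j:
  a_1 = 1/9*a_0 + 5/9*a_1 + 1/3*a_2 + 0*a_3
  a_2 = 4/9*a_0 + 1/9*a_1 + 1/9*a_2 + 1/3*a_3

Substituting a_0 = 1 and a_3 = 0, rearrange to (I - Q) a = r where r[i] = P(i -> 0):
  [4/9, -1/3] . (a_1, a_2) = 1/9
  [-1/9, 8/9] . (a_1, a_2) = 4/9

Solving yields:
  a_1 = 20/29
  a_2 = 17/29

Starting state is 1, so the absorption probability is a_1 = 20/29.

Answer: 20/29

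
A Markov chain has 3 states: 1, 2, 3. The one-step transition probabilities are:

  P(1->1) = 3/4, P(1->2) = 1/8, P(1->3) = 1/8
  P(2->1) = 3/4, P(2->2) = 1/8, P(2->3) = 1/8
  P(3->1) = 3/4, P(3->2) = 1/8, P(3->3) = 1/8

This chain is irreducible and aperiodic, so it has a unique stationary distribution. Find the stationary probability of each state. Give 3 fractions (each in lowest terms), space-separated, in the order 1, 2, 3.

Answer: 3/4 1/8 1/8

Derivation:
The stationary distribution satisfies pi = pi * P, i.e.:
  pi_1 = 3/4*pi_1 + 3/4*pi_2 + 3/4*pi_3
  pi_2 = 1/8*pi_1 + 1/8*pi_2 + 1/8*pi_3
  pi_3 = 1/8*pi_1 + 1/8*pi_2 + 1/8*pi_3
with normalization: pi_1 + pi_2 + pi_3 = 1.

Using the first 2 balance equations plus normalization, the linear system A*pi = b is:
  [-1/4, 3/4, 3/4] . pi = 0
  [1/8, -7/8, 1/8] . pi = 0
  [1, 1, 1] . pi = 1

Solving yields:
  pi_1 = 3/4
  pi_2 = 1/8
  pi_3 = 1/8

Verification (pi * P):
  3/4*3/4 + 1/8*3/4 + 1/8*3/4 = 3/4 = pi_1  (ok)
  3/4*1/8 + 1/8*1/8 + 1/8*1/8 = 1/8 = pi_2  (ok)
  3/4*1/8 + 1/8*1/8 + 1/8*1/8 = 1/8 = pi_3  (ok)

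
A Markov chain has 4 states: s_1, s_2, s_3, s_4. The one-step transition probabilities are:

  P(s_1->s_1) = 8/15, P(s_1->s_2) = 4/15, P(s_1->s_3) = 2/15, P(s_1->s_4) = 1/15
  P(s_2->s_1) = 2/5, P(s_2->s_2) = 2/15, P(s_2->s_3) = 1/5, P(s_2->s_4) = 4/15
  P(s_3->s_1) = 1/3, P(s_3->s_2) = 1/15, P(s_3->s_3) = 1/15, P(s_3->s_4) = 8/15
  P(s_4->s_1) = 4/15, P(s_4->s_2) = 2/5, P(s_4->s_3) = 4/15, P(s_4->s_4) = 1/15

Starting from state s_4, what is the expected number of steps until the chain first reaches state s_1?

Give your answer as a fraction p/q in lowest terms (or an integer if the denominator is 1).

Let h_i = expected steps to first reach s_1 from state i.
Boundary: h_s_1 = 0.
First-step equations for the other states:
  h_s_2 = 1 + 2/5*h_s_1 + 2/15*h_s_2 + 1/5*h_s_3 + 4/15*h_s_4
  h_s_3 = 1 + 1/3*h_s_1 + 1/15*h_s_2 + 1/15*h_s_3 + 8/15*h_s_4
  h_s_4 = 1 + 4/15*h_s_1 + 2/5*h_s_2 + 4/15*h_s_3 + 1/15*h_s_4

Substituting h_s_1 = 0 and rearranging gives the linear system (I - Q) h = 1:
  [13/15, -1/5, -4/15] . (h_s_2, h_s_3, h_s_4) = 1
  [-1/15, 14/15, -8/15] . (h_s_2, h_s_3, h_s_4) = 1
  [-2/5, -4/15, 14/15] . (h_s_2, h_s_3, h_s_4) = 1

Solving yields:
  h_s_2 = 2265/797
  h_s_3 = 2460/797
  h_s_4 = 5055/1594

Starting state is s_4, so the expected hitting time is h_s_4 = 5055/1594.

Answer: 5055/1594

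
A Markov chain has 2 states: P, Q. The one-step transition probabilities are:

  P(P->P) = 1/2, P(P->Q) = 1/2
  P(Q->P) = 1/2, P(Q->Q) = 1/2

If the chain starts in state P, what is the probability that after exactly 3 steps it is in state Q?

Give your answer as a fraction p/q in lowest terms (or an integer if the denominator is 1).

Computing P^3 by repeated multiplication:
P^1 =
  P: [1/2, 1/2]
  Q: [1/2, 1/2]
P^2 =
  P: [1/2, 1/2]
  Q: [1/2, 1/2]
P^3 =
  P: [1/2, 1/2]
  Q: [1/2, 1/2]

(P^3)[P -> Q] = 1/2

Answer: 1/2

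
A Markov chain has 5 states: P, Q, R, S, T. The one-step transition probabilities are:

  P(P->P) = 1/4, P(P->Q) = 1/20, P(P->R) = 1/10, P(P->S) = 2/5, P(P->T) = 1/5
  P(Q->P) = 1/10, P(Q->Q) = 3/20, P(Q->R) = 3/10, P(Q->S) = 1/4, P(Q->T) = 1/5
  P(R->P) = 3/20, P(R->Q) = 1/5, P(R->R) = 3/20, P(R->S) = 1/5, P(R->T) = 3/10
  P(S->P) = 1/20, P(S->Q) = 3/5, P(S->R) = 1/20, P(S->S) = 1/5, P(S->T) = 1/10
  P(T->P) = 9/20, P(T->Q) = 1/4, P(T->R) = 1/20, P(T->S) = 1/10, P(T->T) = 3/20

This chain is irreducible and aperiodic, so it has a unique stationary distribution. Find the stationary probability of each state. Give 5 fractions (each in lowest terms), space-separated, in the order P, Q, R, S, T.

Answer: 3318/17755 23162/88775 983/7102 41239/177550 16116/88775

Derivation:
The stationary distribution satisfies pi = pi * P, i.e.:
  pi_P = 1/4*pi_P + 1/10*pi_Q + 3/20*pi_R + 1/20*pi_S + 9/20*pi_T
  pi_Q = 1/20*pi_P + 3/20*pi_Q + 1/5*pi_R + 3/5*pi_S + 1/4*pi_T
  pi_R = 1/10*pi_P + 3/10*pi_Q + 3/20*pi_R + 1/20*pi_S + 1/20*pi_T
  pi_S = 2/5*pi_P + 1/4*pi_Q + 1/5*pi_R + 1/5*pi_S + 1/10*pi_T
  pi_T = 1/5*pi_P + 1/5*pi_Q + 3/10*pi_R + 1/10*pi_S + 3/20*pi_T
with normalization: pi_P + pi_Q + pi_R + pi_S + pi_T = 1.

Using the first 4 balance equations plus normalization, the linear system A*pi = b is:
  [-3/4, 1/10, 3/20, 1/20, 9/20] . pi = 0
  [1/20, -17/20, 1/5, 3/5, 1/4] . pi = 0
  [1/10, 3/10, -17/20, 1/20, 1/20] . pi = 0
  [2/5, 1/4, 1/5, -4/5, 1/10] . pi = 0
  [1, 1, 1, 1, 1] . pi = 1

Solving yields:
  pi_P = 3318/17755
  pi_Q = 23162/88775
  pi_R = 983/7102
  pi_S = 41239/177550
  pi_T = 16116/88775

Verification (pi * P):
  3318/17755*1/4 + 23162/88775*1/10 + 983/7102*3/20 + 41239/177550*1/20 + 16116/88775*9/20 = 3318/17755 = pi_P  (ok)
  3318/17755*1/20 + 23162/88775*3/20 + 983/7102*1/5 + 41239/177550*3/5 + 16116/88775*1/4 = 23162/88775 = pi_Q  (ok)
  3318/17755*1/10 + 23162/88775*3/10 + 983/7102*3/20 + 41239/177550*1/20 + 16116/88775*1/20 = 983/7102 = pi_R  (ok)
  3318/17755*2/5 + 23162/88775*1/4 + 983/7102*1/5 + 41239/177550*1/5 + 16116/88775*1/10 = 41239/177550 = pi_S  (ok)
  3318/17755*1/5 + 23162/88775*1/5 + 983/7102*3/10 + 41239/177550*1/10 + 16116/88775*3/20 = 16116/88775 = pi_T  (ok)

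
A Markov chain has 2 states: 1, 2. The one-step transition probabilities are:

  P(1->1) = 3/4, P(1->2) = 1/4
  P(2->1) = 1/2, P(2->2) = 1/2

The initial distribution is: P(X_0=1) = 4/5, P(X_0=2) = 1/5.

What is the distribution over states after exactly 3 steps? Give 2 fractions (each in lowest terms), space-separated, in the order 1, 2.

Propagating the distribution step by step (d_{t+1} = d_t * P):
d_0 = (1=4/5, 2=1/5)
  d_1[1] = 4/5*3/4 + 1/5*1/2 = 7/10
  d_1[2] = 4/5*1/4 + 1/5*1/2 = 3/10
d_1 = (1=7/10, 2=3/10)
  d_2[1] = 7/10*3/4 + 3/10*1/2 = 27/40
  d_2[2] = 7/10*1/4 + 3/10*1/2 = 13/40
d_2 = (1=27/40, 2=13/40)
  d_3[1] = 27/40*3/4 + 13/40*1/2 = 107/160
  d_3[2] = 27/40*1/4 + 13/40*1/2 = 53/160
d_3 = (1=107/160, 2=53/160)

Answer: 107/160 53/160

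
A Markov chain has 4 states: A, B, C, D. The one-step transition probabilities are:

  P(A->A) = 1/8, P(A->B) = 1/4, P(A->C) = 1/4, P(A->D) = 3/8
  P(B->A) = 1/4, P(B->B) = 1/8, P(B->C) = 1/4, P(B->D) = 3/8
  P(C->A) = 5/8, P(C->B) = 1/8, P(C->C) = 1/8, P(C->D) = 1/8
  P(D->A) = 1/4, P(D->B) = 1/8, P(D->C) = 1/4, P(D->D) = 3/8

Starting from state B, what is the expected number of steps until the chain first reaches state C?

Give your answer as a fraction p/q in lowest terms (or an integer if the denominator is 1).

Answer: 4

Derivation:
Let h_i = expected steps to first reach C from state i.
Boundary: h_C = 0.
First-step equations for the other states:
  h_A = 1 + 1/8*h_A + 1/4*h_B + 1/4*h_C + 3/8*h_D
  h_B = 1 + 1/4*h_A + 1/8*h_B + 1/4*h_C + 3/8*h_D
  h_D = 1 + 1/4*h_A + 1/8*h_B + 1/4*h_C + 3/8*h_D

Substituting h_C = 0 and rearranging gives the linear system (I - Q) h = 1:
  [7/8, -1/4, -3/8] . (h_A, h_B, h_D) = 1
  [-1/4, 7/8, -3/8] . (h_A, h_B, h_D) = 1
  [-1/4, -1/8, 5/8] . (h_A, h_B, h_D) = 1

Solving yields:
  h_A = 4
  h_B = 4
  h_D = 4

Starting state is B, so the expected hitting time is h_B = 4.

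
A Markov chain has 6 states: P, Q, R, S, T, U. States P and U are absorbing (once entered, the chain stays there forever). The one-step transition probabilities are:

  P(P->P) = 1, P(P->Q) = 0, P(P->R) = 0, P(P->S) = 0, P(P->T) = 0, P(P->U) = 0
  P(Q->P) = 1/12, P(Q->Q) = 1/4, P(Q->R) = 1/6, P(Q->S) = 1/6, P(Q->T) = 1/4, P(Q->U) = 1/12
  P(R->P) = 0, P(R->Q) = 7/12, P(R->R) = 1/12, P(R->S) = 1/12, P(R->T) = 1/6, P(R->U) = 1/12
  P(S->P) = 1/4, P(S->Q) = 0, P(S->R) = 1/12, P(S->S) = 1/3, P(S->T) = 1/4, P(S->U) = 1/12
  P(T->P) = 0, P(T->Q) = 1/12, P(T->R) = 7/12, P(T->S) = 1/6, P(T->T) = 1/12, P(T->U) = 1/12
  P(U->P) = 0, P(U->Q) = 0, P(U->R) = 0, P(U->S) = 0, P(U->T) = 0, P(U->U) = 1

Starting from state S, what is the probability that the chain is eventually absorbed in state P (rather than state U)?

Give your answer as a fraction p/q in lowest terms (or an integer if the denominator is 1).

Answer: 2134/3603

Derivation:
Let a_i = P(absorbed in P | start in state i).
Boundary conditions: a_P = 1, a_U = 0.
For each transient state i, a_i = sum_j P(i->j) * a_j:
  a_Q = 1/12*a_P + 1/4*a_Q + 1/6*a_R + 1/6*a_S + 1/4*a_T + 1/12*a_U
  a_R = 0*a_P + 7/12*a_Q + 1/12*a_R + 1/12*a_S + 1/6*a_T + 1/12*a_U
  a_S = 1/4*a_P + 0*a_Q + 1/12*a_R + 1/3*a_S + 1/4*a_T + 1/12*a_U
  a_T = 0*a_P + 1/12*a_Q + 7/12*a_R + 1/6*a_S + 1/12*a_T + 1/12*a_U

Substituting a_P = 1 and a_U = 0, rearrange to (I - Q) a = r where r[i] = P(i -> P):
  [3/4, -1/6, -1/6, -1/4] . (a_Q, a_R, a_S, a_T) = 1/12
  [-7/12, 11/12, -1/12, -1/6] . (a_Q, a_R, a_S, a_T) = 0
  [0, -1/12, 2/3, -1/4] . (a_Q, a_R, a_S, a_T) = 1/4
  [-1/12, -7/12, -1/6, 11/12] . (a_Q, a_R, a_S, a_T) = 0

Solving yields:
  a_Q = 1747/3603
  a_R = 1589/3603
  a_S = 2134/3603
  a_T = 1558/3603

Starting state is S, so the absorption probability is a_S = 2134/3603.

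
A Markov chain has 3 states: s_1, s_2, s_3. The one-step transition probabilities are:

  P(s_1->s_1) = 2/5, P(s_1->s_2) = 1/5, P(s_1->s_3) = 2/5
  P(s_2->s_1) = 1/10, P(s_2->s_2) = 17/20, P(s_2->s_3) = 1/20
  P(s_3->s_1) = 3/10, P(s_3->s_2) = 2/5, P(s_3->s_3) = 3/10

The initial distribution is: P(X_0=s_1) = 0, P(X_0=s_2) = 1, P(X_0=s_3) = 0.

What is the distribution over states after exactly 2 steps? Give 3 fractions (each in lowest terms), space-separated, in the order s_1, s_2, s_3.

Answer: 7/50 61/80 39/400

Derivation:
Propagating the distribution step by step (d_{t+1} = d_t * P):
d_0 = (s_1=0, s_2=1, s_3=0)
  d_1[s_1] = 0*2/5 + 1*1/10 + 0*3/10 = 1/10
  d_1[s_2] = 0*1/5 + 1*17/20 + 0*2/5 = 17/20
  d_1[s_3] = 0*2/5 + 1*1/20 + 0*3/10 = 1/20
d_1 = (s_1=1/10, s_2=17/20, s_3=1/20)
  d_2[s_1] = 1/10*2/5 + 17/20*1/10 + 1/20*3/10 = 7/50
  d_2[s_2] = 1/10*1/5 + 17/20*17/20 + 1/20*2/5 = 61/80
  d_2[s_3] = 1/10*2/5 + 17/20*1/20 + 1/20*3/10 = 39/400
d_2 = (s_1=7/50, s_2=61/80, s_3=39/400)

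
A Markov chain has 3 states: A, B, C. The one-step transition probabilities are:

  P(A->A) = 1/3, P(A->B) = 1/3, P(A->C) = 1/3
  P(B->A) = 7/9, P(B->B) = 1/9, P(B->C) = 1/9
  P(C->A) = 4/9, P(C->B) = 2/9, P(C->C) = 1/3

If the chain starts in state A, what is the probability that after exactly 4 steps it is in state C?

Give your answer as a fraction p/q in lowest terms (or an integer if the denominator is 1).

Computing P^4 by repeated multiplication:
P^1 =
  A: [1/3, 1/3, 1/3]
  B: [7/9, 1/9, 1/9]
  C: [4/9, 2/9, 1/3]
P^2 =
  A: [14/27, 2/9, 7/27]
  B: [32/81, 8/27, 25/81]
  C: [38/81, 20/81, 23/81]
P^3 =
  A: [112/243, 62/243, 23/81]
  B: [364/729, 170/729, 65/243]
  C: [346/729, 20/81, 203/729]
P^4 =
  A: [1046/2187, 536/2187, 605/2187]
  B: [3062/6561, 1652/6561, 1847/6561]
  C: [3110/6561, 1624/6561, 203/729]

(P^4)[A -> C] = 605/2187

Answer: 605/2187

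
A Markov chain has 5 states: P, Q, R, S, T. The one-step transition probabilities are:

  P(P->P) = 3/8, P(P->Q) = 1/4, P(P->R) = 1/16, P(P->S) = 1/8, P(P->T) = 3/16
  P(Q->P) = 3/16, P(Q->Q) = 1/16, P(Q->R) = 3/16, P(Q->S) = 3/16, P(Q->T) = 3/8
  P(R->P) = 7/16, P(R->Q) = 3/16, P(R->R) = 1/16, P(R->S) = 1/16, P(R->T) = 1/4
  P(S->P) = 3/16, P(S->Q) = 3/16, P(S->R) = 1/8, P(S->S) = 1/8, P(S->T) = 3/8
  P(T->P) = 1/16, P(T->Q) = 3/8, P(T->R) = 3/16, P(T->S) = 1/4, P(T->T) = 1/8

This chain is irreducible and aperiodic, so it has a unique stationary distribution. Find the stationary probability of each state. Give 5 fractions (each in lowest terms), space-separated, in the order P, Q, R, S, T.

Answer: 3099/13325 1181/5330 3513/26650 432/2665 3357/13325

Derivation:
The stationary distribution satisfies pi = pi * P, i.e.:
  pi_P = 3/8*pi_P + 3/16*pi_Q + 7/16*pi_R + 3/16*pi_S + 1/16*pi_T
  pi_Q = 1/4*pi_P + 1/16*pi_Q + 3/16*pi_R + 3/16*pi_S + 3/8*pi_T
  pi_R = 1/16*pi_P + 3/16*pi_Q + 1/16*pi_R + 1/8*pi_S + 3/16*pi_T
  pi_S = 1/8*pi_P + 3/16*pi_Q + 1/16*pi_R + 1/8*pi_S + 1/4*pi_T
  pi_T = 3/16*pi_P + 3/8*pi_Q + 1/4*pi_R + 3/8*pi_S + 1/8*pi_T
with normalization: pi_P + pi_Q + pi_R + pi_S + pi_T = 1.

Using the first 4 balance equations plus normalization, the linear system A*pi = b is:
  [-5/8, 3/16, 7/16, 3/16, 1/16] . pi = 0
  [1/4, -15/16, 3/16, 3/16, 3/8] . pi = 0
  [1/16, 3/16, -15/16, 1/8, 3/16] . pi = 0
  [1/8, 3/16, 1/16, -7/8, 1/4] . pi = 0
  [1, 1, 1, 1, 1] . pi = 1

Solving yields:
  pi_P = 3099/13325
  pi_Q = 1181/5330
  pi_R = 3513/26650
  pi_S = 432/2665
  pi_T = 3357/13325

Verification (pi * P):
  3099/13325*3/8 + 1181/5330*3/16 + 3513/26650*7/16 + 432/2665*3/16 + 3357/13325*1/16 = 3099/13325 = pi_P  (ok)
  3099/13325*1/4 + 1181/5330*1/16 + 3513/26650*3/16 + 432/2665*3/16 + 3357/13325*3/8 = 1181/5330 = pi_Q  (ok)
  3099/13325*1/16 + 1181/5330*3/16 + 3513/26650*1/16 + 432/2665*1/8 + 3357/13325*3/16 = 3513/26650 = pi_R  (ok)
  3099/13325*1/8 + 1181/5330*3/16 + 3513/26650*1/16 + 432/2665*1/8 + 3357/13325*1/4 = 432/2665 = pi_S  (ok)
  3099/13325*3/16 + 1181/5330*3/8 + 3513/26650*1/4 + 432/2665*3/8 + 3357/13325*1/8 = 3357/13325 = pi_T  (ok)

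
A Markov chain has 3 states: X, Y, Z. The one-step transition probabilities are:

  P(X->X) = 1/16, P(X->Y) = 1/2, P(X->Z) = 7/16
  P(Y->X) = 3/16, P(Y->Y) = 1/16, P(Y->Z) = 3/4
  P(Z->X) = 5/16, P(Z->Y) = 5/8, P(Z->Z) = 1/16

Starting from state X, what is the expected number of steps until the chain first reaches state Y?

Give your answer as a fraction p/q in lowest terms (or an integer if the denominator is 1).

Answer: 176/95

Derivation:
Let h_i = expected steps to first reach Y from state i.
Boundary: h_Y = 0.
First-step equations for the other states:
  h_X = 1 + 1/16*h_X + 1/2*h_Y + 7/16*h_Z
  h_Z = 1 + 5/16*h_X + 5/8*h_Y + 1/16*h_Z

Substituting h_Y = 0 and rearranging gives the linear system (I - Q) h = 1:
  [15/16, -7/16] . (h_X, h_Z) = 1
  [-5/16, 15/16] . (h_X, h_Z) = 1

Solving yields:
  h_X = 176/95
  h_Z = 32/19

Starting state is X, so the expected hitting time is h_X = 176/95.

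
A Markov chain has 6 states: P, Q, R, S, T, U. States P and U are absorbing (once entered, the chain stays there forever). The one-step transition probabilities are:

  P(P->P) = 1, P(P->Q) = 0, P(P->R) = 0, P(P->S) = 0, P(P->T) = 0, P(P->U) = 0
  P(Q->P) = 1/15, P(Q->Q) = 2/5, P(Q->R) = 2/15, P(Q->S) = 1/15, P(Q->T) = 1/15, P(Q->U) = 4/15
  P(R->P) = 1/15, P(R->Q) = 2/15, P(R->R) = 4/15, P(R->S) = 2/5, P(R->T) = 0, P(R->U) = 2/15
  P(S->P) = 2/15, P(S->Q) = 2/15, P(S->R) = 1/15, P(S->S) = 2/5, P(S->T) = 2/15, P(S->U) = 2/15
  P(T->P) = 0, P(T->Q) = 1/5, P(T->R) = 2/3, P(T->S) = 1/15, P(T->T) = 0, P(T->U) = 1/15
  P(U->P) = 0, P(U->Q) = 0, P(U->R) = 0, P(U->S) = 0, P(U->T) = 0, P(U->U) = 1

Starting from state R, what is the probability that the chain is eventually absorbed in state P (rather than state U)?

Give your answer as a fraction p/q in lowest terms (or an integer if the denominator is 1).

Let a_i = P(absorbed in P | start in state i).
Boundary conditions: a_P = 1, a_U = 0.
For each transient state i, a_i = sum_j P(i->j) * a_j:
  a_Q = 1/15*a_P + 2/5*a_Q + 2/15*a_R + 1/15*a_S + 1/15*a_T + 4/15*a_U
  a_R = 1/15*a_P + 2/15*a_Q + 4/15*a_R + 2/5*a_S + 0*a_T + 2/15*a_U
  a_S = 2/15*a_P + 2/15*a_Q + 1/15*a_R + 2/5*a_S + 2/15*a_T + 2/15*a_U
  a_T = 0*a_P + 1/5*a_Q + 2/3*a_R + 1/15*a_S + 0*a_T + 1/15*a_U

Substituting a_P = 1 and a_U = 0, rearrange to (I - Q) a = r where r[i] = P(i -> P):
  [3/5, -2/15, -1/15, -1/15] . (a_Q, a_R, a_S, a_T) = 1/15
  [-2/15, 11/15, -2/5, 0] . (a_Q, a_R, a_S, a_T) = 1/15
  [-2/15, -1/15, 3/5, -2/15] . (a_Q, a_R, a_S, a_T) = 2/15
  [-1/5, -2/3, -1/15, 1] . (a_Q, a_R, a_S, a_T) = 0

Solving yields:
  a_Q = 2477/9244
  a_R = 1631/4622
  a_S = 1807/4622
  a_T = 2911/9244

Starting state is R, so the absorption probability is a_R = 1631/4622.

Answer: 1631/4622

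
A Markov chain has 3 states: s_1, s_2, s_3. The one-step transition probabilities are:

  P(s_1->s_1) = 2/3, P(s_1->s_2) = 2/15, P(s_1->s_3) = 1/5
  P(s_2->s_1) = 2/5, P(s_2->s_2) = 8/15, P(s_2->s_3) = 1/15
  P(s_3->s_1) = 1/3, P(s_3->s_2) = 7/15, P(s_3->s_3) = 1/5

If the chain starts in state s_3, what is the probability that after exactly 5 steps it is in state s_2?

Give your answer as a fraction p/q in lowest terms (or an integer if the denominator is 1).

Answer: 236707/759375

Derivation:
Computing P^5 by repeated multiplication:
P^1 =
  s_1: [2/3, 2/15, 1/5]
  s_2: [2/5, 8/15, 1/15]
  s_3: [1/3, 7/15, 1/5]
P^2 =
  s_1: [127/225, 19/75, 41/225]
  s_2: [113/225, 83/225, 29/225]
  s_3: [107/225, 29/75, 31/225]
P^3 =
  s_1: [1817/3375, 997/3375, 187/1125]
  s_2: [197/375, 1093/3375, 509/3375]
  s_3: [1747/3375, 1127/3375, 167/1125]
P^4 =
  s_1: [26957/50625, 5179/16875, 8131/50625]
  s_2: [26833/50625, 15853/50625, 7939/50625]
  s_3: [26737/50625, 5339/16875, 7871/50625]
P^5 =
  s_1: [403447/759375, 235127/759375, 40267/253125]
  s_2: [134381/253125, 236063/759375, 120169/759375]
  s_3: [402827/759375, 236707/759375, 39947/253125]

(P^5)[s_3 -> s_2] = 236707/759375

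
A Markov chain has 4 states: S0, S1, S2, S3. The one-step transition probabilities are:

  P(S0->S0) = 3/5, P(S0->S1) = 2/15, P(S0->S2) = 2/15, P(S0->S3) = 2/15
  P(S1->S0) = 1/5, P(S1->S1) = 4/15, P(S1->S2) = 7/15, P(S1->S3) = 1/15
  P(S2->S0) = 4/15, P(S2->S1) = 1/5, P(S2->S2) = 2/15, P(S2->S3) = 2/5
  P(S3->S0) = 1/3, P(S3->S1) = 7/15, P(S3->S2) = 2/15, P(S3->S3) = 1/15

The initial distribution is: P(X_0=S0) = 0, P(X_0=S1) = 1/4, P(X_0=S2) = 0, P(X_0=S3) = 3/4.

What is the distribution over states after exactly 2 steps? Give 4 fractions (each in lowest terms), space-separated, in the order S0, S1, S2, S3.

Propagating the distribution step by step (d_{t+1} = d_t * P):
d_0 = (S0=0, S1=1/4, S2=0, S3=3/4)
  d_1[S0] = 0*3/5 + 1/4*1/5 + 0*4/15 + 3/4*1/3 = 3/10
  d_1[S1] = 0*2/15 + 1/4*4/15 + 0*1/5 + 3/4*7/15 = 5/12
  d_1[S2] = 0*2/15 + 1/4*7/15 + 0*2/15 + 3/4*2/15 = 13/60
  d_1[S3] = 0*2/15 + 1/4*1/15 + 0*2/5 + 3/4*1/15 = 1/15
d_1 = (S0=3/10, S1=5/12, S2=13/60, S3=1/15)
  d_2[S0] = 3/10*3/5 + 5/12*1/5 + 13/60*4/15 + 1/15*1/3 = 103/300
  d_2[S1] = 3/10*2/15 + 5/12*4/15 + 13/60*1/5 + 1/15*7/15 = 203/900
  d_2[S2] = 3/10*2/15 + 5/12*7/15 + 13/60*2/15 + 1/15*2/15 = 49/180
  d_2[S3] = 3/10*2/15 + 5/12*1/15 + 13/60*2/5 + 1/15*1/15 = 143/900
d_2 = (S0=103/300, S1=203/900, S2=49/180, S3=143/900)

Answer: 103/300 203/900 49/180 143/900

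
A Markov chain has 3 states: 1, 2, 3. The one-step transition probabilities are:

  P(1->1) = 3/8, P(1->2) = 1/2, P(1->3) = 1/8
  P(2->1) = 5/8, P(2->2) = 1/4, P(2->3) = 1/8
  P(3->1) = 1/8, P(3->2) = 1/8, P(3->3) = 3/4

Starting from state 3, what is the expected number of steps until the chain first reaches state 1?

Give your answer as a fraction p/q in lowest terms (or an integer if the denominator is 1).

Let h_i = expected steps to first reach 1 from state i.
Boundary: h_1 = 0.
First-step equations for the other states:
  h_2 = 1 + 5/8*h_1 + 1/4*h_2 + 1/8*h_3
  h_3 = 1 + 1/8*h_1 + 1/8*h_2 + 3/4*h_3

Substituting h_1 = 0 and rearranging gives the linear system (I - Q) h = 1:
  [3/4, -1/8] . (h_2, h_3) = 1
  [-1/8, 1/4] . (h_2, h_3) = 1

Solving yields:
  h_2 = 24/11
  h_3 = 56/11

Starting state is 3, so the expected hitting time is h_3 = 56/11.

Answer: 56/11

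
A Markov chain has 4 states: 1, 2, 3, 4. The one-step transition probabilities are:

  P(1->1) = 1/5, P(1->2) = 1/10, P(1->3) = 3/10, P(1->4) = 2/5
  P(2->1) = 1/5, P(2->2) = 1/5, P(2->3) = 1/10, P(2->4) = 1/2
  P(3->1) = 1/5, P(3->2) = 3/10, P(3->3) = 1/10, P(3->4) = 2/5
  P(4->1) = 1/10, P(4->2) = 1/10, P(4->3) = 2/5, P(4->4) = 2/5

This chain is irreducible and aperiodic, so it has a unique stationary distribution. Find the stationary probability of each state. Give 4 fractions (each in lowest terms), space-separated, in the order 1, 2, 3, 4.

The stationary distribution satisfies pi = pi * P, i.e.:
  pi_1 = 1/5*pi_1 + 1/5*pi_2 + 1/5*pi_3 + 1/10*pi_4
  pi_2 = 1/10*pi_1 + 1/5*pi_2 + 3/10*pi_3 + 1/10*pi_4
  pi_3 = 3/10*pi_1 + 1/10*pi_2 + 1/10*pi_3 + 2/5*pi_4
  pi_4 = 2/5*pi_1 + 1/2*pi_2 + 2/5*pi_3 + 2/5*pi_4
with normalization: pi_1 + pi_2 + pi_3 + pi_4 = 1.

Using the first 3 balance equations plus normalization, the linear system A*pi = b is:
  [-4/5, 1/5, 1/5, 1/10] . pi = 0
  [1/10, -4/5, 3/10, 1/10] . pi = 0
  [3/10, 1/10, -9/10, 2/5] . pi = 0
  [1, 1, 1, 1] . pi = 1

Solving yields:
  pi_1 = 177/1118
  pi_2 = 94/559
  pi_3 = 287/1118
  pi_4 = 233/559

Verification (pi * P):
  177/1118*1/5 + 94/559*1/5 + 287/1118*1/5 + 233/559*1/10 = 177/1118 = pi_1  (ok)
  177/1118*1/10 + 94/559*1/5 + 287/1118*3/10 + 233/559*1/10 = 94/559 = pi_2  (ok)
  177/1118*3/10 + 94/559*1/10 + 287/1118*1/10 + 233/559*2/5 = 287/1118 = pi_3  (ok)
  177/1118*2/5 + 94/559*1/2 + 287/1118*2/5 + 233/559*2/5 = 233/559 = pi_4  (ok)

Answer: 177/1118 94/559 287/1118 233/559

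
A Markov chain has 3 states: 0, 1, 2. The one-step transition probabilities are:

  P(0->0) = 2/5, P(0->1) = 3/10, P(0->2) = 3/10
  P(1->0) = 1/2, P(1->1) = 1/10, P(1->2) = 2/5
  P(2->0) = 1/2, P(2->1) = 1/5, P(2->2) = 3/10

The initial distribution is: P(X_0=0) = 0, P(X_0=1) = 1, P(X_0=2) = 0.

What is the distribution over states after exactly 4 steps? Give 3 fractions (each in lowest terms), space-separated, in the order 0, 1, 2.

Propagating the distribution step by step (d_{t+1} = d_t * P):
d_0 = (0=0, 1=1, 2=0)
  d_1[0] = 0*2/5 + 1*1/2 + 0*1/2 = 1/2
  d_1[1] = 0*3/10 + 1*1/10 + 0*1/5 = 1/10
  d_1[2] = 0*3/10 + 1*2/5 + 0*3/10 = 2/5
d_1 = (0=1/2, 1=1/10, 2=2/5)
  d_2[0] = 1/2*2/5 + 1/10*1/2 + 2/5*1/2 = 9/20
  d_2[1] = 1/2*3/10 + 1/10*1/10 + 2/5*1/5 = 6/25
  d_2[2] = 1/2*3/10 + 1/10*2/5 + 2/5*3/10 = 31/100
d_2 = (0=9/20, 1=6/25, 2=31/100)
  d_3[0] = 9/20*2/5 + 6/25*1/2 + 31/100*1/2 = 91/200
  d_3[1] = 9/20*3/10 + 6/25*1/10 + 31/100*1/5 = 221/1000
  d_3[2] = 9/20*3/10 + 6/25*2/5 + 31/100*3/10 = 81/250
d_3 = (0=91/200, 1=221/1000, 2=81/250)
  d_4[0] = 91/200*2/5 + 221/1000*1/2 + 81/250*1/2 = 909/2000
  d_4[1] = 91/200*3/10 + 221/1000*1/10 + 81/250*1/5 = 1117/5000
  d_4[2] = 91/200*3/10 + 221/1000*2/5 + 81/250*3/10 = 3221/10000
d_4 = (0=909/2000, 1=1117/5000, 2=3221/10000)

Answer: 909/2000 1117/5000 3221/10000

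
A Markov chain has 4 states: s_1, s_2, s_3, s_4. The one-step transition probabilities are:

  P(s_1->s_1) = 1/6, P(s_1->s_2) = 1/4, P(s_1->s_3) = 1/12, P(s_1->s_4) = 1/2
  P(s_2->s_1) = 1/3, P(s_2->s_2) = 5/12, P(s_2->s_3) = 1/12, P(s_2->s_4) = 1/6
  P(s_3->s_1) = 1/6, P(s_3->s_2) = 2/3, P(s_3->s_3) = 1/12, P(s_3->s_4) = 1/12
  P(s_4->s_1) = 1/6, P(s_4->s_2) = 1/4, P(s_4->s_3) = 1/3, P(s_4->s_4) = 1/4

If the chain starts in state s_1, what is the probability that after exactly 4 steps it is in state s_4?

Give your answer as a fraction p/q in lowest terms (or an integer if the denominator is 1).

Computing P^4 by repeated multiplication:
P^1 =
  s_1: [1/6, 1/4, 1/12, 1/2]
  s_2: [1/3, 5/12, 1/12, 1/6]
  s_3: [1/6, 2/3, 1/12, 1/12]
  s_4: [1/6, 1/4, 1/3, 1/4]
P^2 =
  s_1: [5/24, 47/144, 5/24, 37/144]
  s_2: [17/72, 17/48, 1/8, 41/144]
  s_3: [5/18, 19/48, 5/48, 2/9]
  s_4: [5/24, 31/72, 7/48, 31/144]
P^3 =
  s_1: [191/864, 169/432, 85/576, 415/1728]
  s_2: [65/288, 13/36, 89/576, 149/576]
  s_3: [67/288, 23/64, 5/36, 155/576]
  s_4: [103/432, 661/1728, 79/576, 209/864]
P^4 =
  s_1: [601/2592, 7811/20736, 991/6912, 643/2592]
  s_2: [49/216, 863/2304, 341/2304, 433/1728]
  s_3: [29/128, 1271/3456, 347/2304, 1763/6912]
  s_4: [2389/10368, 7691/20736, 497/3456, 5285/20736]

(P^4)[s_1 -> s_4] = 643/2592

Answer: 643/2592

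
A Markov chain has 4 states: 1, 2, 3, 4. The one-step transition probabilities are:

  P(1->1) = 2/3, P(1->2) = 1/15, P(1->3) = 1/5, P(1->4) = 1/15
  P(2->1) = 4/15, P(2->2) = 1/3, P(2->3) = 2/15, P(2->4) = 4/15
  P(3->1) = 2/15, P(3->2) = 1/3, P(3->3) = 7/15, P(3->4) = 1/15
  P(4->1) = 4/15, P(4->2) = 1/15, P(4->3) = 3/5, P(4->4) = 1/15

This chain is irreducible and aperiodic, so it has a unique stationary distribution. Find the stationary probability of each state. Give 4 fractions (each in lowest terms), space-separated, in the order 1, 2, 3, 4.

Answer: 676/1803 123/601 188/601 194/1803

Derivation:
The stationary distribution satisfies pi = pi * P, i.e.:
  pi_1 = 2/3*pi_1 + 4/15*pi_2 + 2/15*pi_3 + 4/15*pi_4
  pi_2 = 1/15*pi_1 + 1/3*pi_2 + 1/3*pi_3 + 1/15*pi_4
  pi_3 = 1/5*pi_1 + 2/15*pi_2 + 7/15*pi_3 + 3/5*pi_4
  pi_4 = 1/15*pi_1 + 4/15*pi_2 + 1/15*pi_3 + 1/15*pi_4
with normalization: pi_1 + pi_2 + pi_3 + pi_4 = 1.

Using the first 3 balance equations plus normalization, the linear system A*pi = b is:
  [-1/3, 4/15, 2/15, 4/15] . pi = 0
  [1/15, -2/3, 1/3, 1/15] . pi = 0
  [1/5, 2/15, -8/15, 3/5] . pi = 0
  [1, 1, 1, 1] . pi = 1

Solving yields:
  pi_1 = 676/1803
  pi_2 = 123/601
  pi_3 = 188/601
  pi_4 = 194/1803

Verification (pi * P):
  676/1803*2/3 + 123/601*4/15 + 188/601*2/15 + 194/1803*4/15 = 676/1803 = pi_1  (ok)
  676/1803*1/15 + 123/601*1/3 + 188/601*1/3 + 194/1803*1/15 = 123/601 = pi_2  (ok)
  676/1803*1/5 + 123/601*2/15 + 188/601*7/15 + 194/1803*3/5 = 188/601 = pi_3  (ok)
  676/1803*1/15 + 123/601*4/15 + 188/601*1/15 + 194/1803*1/15 = 194/1803 = pi_4  (ok)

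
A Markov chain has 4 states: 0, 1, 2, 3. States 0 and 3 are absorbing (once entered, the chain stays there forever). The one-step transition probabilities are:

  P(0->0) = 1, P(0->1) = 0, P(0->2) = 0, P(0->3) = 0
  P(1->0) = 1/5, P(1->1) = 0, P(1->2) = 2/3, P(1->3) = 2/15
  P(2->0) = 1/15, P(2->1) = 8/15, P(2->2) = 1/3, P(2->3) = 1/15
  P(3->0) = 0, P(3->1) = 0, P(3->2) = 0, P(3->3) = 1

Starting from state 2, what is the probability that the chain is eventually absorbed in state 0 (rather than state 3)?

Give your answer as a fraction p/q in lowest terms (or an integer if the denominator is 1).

Let a_i = P(absorbed in 0 | start in state i).
Boundary conditions: a_0 = 1, a_3 = 0.
For each transient state i, a_i = sum_j P(i->j) * a_j:
  a_1 = 1/5*a_0 + 0*a_1 + 2/3*a_2 + 2/15*a_3
  a_2 = 1/15*a_0 + 8/15*a_1 + 1/3*a_2 + 1/15*a_3

Substituting a_0 = 1 and a_3 = 0, rearrange to (I - Q) a = r where r[i] = P(i -> 0):
  [1, -2/3] . (a_1, a_2) = 1/5
  [-8/15, 2/3] . (a_1, a_2) = 1/15

Solving yields:
  a_1 = 4/7
  a_2 = 39/70

Starting state is 2, so the absorption probability is a_2 = 39/70.

Answer: 39/70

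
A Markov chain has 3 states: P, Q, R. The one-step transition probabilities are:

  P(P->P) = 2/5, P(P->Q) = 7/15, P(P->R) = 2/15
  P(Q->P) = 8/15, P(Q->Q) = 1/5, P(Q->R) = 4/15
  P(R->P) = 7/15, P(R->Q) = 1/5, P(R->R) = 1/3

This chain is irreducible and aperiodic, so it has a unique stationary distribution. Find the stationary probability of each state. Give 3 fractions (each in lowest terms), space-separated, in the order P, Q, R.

The stationary distribution satisfies pi = pi * P, i.e.:
  pi_P = 2/5*pi_P + 8/15*pi_Q + 7/15*pi_R
  pi_Q = 7/15*pi_P + 1/5*pi_Q + 1/5*pi_R
  pi_R = 2/15*pi_P + 4/15*pi_Q + 1/3*pi_R
with normalization: pi_P + pi_Q + pi_R = 1.

Using the first 2 balance equations plus normalization, the linear system A*pi = b is:
  [-3/5, 8/15, 7/15] . pi = 0
  [7/15, -4/5, 1/5] . pi = 0
  [1, 1, 1] . pi = 1

Solving yields:
  pi_P = 27/59
  pi_Q = 19/59
  pi_R = 13/59

Verification (pi * P):
  27/59*2/5 + 19/59*8/15 + 13/59*7/15 = 27/59 = pi_P  (ok)
  27/59*7/15 + 19/59*1/5 + 13/59*1/5 = 19/59 = pi_Q  (ok)
  27/59*2/15 + 19/59*4/15 + 13/59*1/3 = 13/59 = pi_R  (ok)

Answer: 27/59 19/59 13/59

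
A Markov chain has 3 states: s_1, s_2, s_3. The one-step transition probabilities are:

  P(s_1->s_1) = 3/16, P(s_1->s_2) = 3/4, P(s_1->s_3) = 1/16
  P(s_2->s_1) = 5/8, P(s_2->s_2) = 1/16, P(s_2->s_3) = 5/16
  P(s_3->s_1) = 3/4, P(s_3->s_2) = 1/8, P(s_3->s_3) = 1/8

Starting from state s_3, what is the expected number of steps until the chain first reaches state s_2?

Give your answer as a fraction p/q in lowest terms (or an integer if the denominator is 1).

Let h_i = expected steps to first reach s_2 from state i.
Boundary: h_s_2 = 0.
First-step equations for the other states:
  h_s_1 = 1 + 3/16*h_s_1 + 3/4*h_s_2 + 1/16*h_s_3
  h_s_3 = 1 + 3/4*h_s_1 + 1/8*h_s_2 + 1/8*h_s_3

Substituting h_s_2 = 0 and rearranging gives the linear system (I - Q) h = 1:
  [13/16, -1/16] . (h_s_1, h_s_3) = 1
  [-3/4, 7/8] . (h_s_1, h_s_3) = 1

Solving yields:
  h_s_1 = 24/17
  h_s_3 = 40/17

Starting state is s_3, so the expected hitting time is h_s_3 = 40/17.

Answer: 40/17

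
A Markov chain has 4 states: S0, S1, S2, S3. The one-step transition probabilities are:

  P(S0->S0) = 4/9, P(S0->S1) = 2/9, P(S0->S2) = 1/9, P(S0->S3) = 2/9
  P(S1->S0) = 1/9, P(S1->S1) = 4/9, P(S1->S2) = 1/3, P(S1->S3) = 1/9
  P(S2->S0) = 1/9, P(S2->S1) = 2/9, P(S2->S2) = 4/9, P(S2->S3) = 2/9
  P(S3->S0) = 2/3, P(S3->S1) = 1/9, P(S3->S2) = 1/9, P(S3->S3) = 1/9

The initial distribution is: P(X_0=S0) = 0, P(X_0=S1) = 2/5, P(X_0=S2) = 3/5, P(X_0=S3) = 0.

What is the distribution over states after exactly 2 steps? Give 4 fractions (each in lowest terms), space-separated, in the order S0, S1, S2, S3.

Propagating the distribution step by step (d_{t+1} = d_t * P):
d_0 = (S0=0, S1=2/5, S2=3/5, S3=0)
  d_1[S0] = 0*4/9 + 2/5*1/9 + 3/5*1/9 + 0*2/3 = 1/9
  d_1[S1] = 0*2/9 + 2/5*4/9 + 3/5*2/9 + 0*1/9 = 14/45
  d_1[S2] = 0*1/9 + 2/5*1/3 + 3/5*4/9 + 0*1/9 = 2/5
  d_1[S3] = 0*2/9 + 2/5*1/9 + 3/5*2/9 + 0*1/9 = 8/45
d_1 = (S0=1/9, S1=14/45, S2=2/5, S3=8/45)
  d_2[S0] = 1/9*4/9 + 14/45*1/9 + 2/5*1/9 + 8/45*2/3 = 20/81
  d_2[S1] = 1/9*2/9 + 14/45*4/9 + 2/5*2/9 + 8/45*1/9 = 22/81
  d_2[S2] = 1/9*1/9 + 14/45*1/3 + 2/5*4/9 + 8/45*1/9 = 127/405
  d_2[S3] = 1/9*2/9 + 14/45*1/9 + 2/5*2/9 + 8/45*1/9 = 68/405
d_2 = (S0=20/81, S1=22/81, S2=127/405, S3=68/405)

Answer: 20/81 22/81 127/405 68/405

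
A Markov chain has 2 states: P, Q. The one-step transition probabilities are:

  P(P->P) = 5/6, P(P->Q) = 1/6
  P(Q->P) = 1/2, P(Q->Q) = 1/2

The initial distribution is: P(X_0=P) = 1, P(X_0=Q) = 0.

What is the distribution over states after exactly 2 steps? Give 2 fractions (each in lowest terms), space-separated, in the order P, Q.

Answer: 7/9 2/9

Derivation:
Propagating the distribution step by step (d_{t+1} = d_t * P):
d_0 = (P=1, Q=0)
  d_1[P] = 1*5/6 + 0*1/2 = 5/6
  d_1[Q] = 1*1/6 + 0*1/2 = 1/6
d_1 = (P=5/6, Q=1/6)
  d_2[P] = 5/6*5/6 + 1/6*1/2 = 7/9
  d_2[Q] = 5/6*1/6 + 1/6*1/2 = 2/9
d_2 = (P=7/9, Q=2/9)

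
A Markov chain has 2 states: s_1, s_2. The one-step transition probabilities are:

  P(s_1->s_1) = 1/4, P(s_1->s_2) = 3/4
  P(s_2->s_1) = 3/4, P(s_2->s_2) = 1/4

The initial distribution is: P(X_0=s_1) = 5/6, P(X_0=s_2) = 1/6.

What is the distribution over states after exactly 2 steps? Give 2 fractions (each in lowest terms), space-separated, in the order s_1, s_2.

Propagating the distribution step by step (d_{t+1} = d_t * P):
d_0 = (s_1=5/6, s_2=1/6)
  d_1[s_1] = 5/6*1/4 + 1/6*3/4 = 1/3
  d_1[s_2] = 5/6*3/4 + 1/6*1/4 = 2/3
d_1 = (s_1=1/3, s_2=2/3)
  d_2[s_1] = 1/3*1/4 + 2/3*3/4 = 7/12
  d_2[s_2] = 1/3*3/4 + 2/3*1/4 = 5/12
d_2 = (s_1=7/12, s_2=5/12)

Answer: 7/12 5/12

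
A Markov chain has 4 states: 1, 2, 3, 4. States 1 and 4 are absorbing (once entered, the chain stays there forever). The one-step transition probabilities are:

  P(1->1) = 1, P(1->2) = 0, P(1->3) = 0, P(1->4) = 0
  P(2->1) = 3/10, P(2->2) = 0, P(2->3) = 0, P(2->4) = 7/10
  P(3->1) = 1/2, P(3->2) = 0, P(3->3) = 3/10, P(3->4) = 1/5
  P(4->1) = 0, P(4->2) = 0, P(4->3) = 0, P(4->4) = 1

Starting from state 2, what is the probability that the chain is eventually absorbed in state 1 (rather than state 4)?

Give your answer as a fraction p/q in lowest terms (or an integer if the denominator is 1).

Let a_i = P(absorbed in 1 | start in state i).
Boundary conditions: a_1 = 1, a_4 = 0.
For each transient state i, a_i = sum_j P(i->j) * a_j:
  a_2 = 3/10*a_1 + 0*a_2 + 0*a_3 + 7/10*a_4
  a_3 = 1/2*a_1 + 0*a_2 + 3/10*a_3 + 1/5*a_4

Substituting a_1 = 1 and a_4 = 0, rearrange to (I - Q) a = r where r[i] = P(i -> 1):
  [1, 0] . (a_2, a_3) = 3/10
  [0, 7/10] . (a_2, a_3) = 1/2

Solving yields:
  a_2 = 3/10
  a_3 = 5/7

Starting state is 2, so the absorption probability is a_2 = 3/10.

Answer: 3/10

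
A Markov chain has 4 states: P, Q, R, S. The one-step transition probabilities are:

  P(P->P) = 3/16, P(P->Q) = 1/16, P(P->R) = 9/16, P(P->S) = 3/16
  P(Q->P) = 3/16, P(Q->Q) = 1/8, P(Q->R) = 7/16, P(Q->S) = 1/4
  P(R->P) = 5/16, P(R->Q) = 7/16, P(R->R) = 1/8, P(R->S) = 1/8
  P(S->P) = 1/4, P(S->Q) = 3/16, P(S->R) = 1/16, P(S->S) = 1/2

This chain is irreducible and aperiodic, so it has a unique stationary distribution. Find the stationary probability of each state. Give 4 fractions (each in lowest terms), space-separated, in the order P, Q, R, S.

Answer: 182/761 163/761 213/761 203/761

Derivation:
The stationary distribution satisfies pi = pi * P, i.e.:
  pi_P = 3/16*pi_P + 3/16*pi_Q + 5/16*pi_R + 1/4*pi_S
  pi_Q = 1/16*pi_P + 1/8*pi_Q + 7/16*pi_R + 3/16*pi_S
  pi_R = 9/16*pi_P + 7/16*pi_Q + 1/8*pi_R + 1/16*pi_S
  pi_S = 3/16*pi_P + 1/4*pi_Q + 1/8*pi_R + 1/2*pi_S
with normalization: pi_P + pi_Q + pi_R + pi_S = 1.

Using the first 3 balance equations plus normalization, the linear system A*pi = b is:
  [-13/16, 3/16, 5/16, 1/4] . pi = 0
  [1/16, -7/8, 7/16, 3/16] . pi = 0
  [9/16, 7/16, -7/8, 1/16] . pi = 0
  [1, 1, 1, 1] . pi = 1

Solving yields:
  pi_P = 182/761
  pi_Q = 163/761
  pi_R = 213/761
  pi_S = 203/761

Verification (pi * P):
  182/761*3/16 + 163/761*3/16 + 213/761*5/16 + 203/761*1/4 = 182/761 = pi_P  (ok)
  182/761*1/16 + 163/761*1/8 + 213/761*7/16 + 203/761*3/16 = 163/761 = pi_Q  (ok)
  182/761*9/16 + 163/761*7/16 + 213/761*1/8 + 203/761*1/16 = 213/761 = pi_R  (ok)
  182/761*3/16 + 163/761*1/4 + 213/761*1/8 + 203/761*1/2 = 203/761 = pi_S  (ok)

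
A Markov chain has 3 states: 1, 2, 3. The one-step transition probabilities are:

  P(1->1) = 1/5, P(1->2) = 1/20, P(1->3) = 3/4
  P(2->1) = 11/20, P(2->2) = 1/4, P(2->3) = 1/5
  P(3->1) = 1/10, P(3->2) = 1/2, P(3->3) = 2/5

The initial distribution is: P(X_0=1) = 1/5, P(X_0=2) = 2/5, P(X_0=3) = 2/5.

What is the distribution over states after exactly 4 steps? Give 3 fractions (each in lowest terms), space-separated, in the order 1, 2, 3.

Propagating the distribution step by step (d_{t+1} = d_t * P):
d_0 = (1=1/5, 2=2/5, 3=2/5)
  d_1[1] = 1/5*1/5 + 2/5*11/20 + 2/5*1/10 = 3/10
  d_1[2] = 1/5*1/20 + 2/5*1/4 + 2/5*1/2 = 31/100
  d_1[3] = 1/5*3/4 + 2/5*1/5 + 2/5*2/5 = 39/100
d_1 = (1=3/10, 2=31/100, 3=39/100)
  d_2[1] = 3/10*1/5 + 31/100*11/20 + 39/100*1/10 = 539/2000
  d_2[2] = 3/10*1/20 + 31/100*1/4 + 39/100*1/2 = 23/80
  d_2[3] = 3/10*3/4 + 31/100*1/5 + 39/100*2/5 = 443/1000
d_2 = (1=539/2000, 2=23/80, 3=443/1000)
  d_3[1] = 539/2000*1/5 + 23/80*11/20 + 443/1000*1/10 = 10253/40000
  d_3[2] = 539/2000*1/20 + 23/80*1/4 + 443/1000*1/2 = 6137/20000
  d_3[3] = 539/2000*3/4 + 23/80*1/5 + 443/1000*2/5 = 17473/40000
d_3 = (1=10253/40000, 2=6137/20000, 3=17473/40000)
  d_4[1] = 10253/40000*1/5 + 6137/20000*11/20 + 17473/40000*1/10 = 52743/200000
  d_4[2] = 10253/40000*1/20 + 6137/20000*1/4 + 17473/40000*1/2 = 246353/800000
  d_4[3] = 10253/40000*3/4 + 6137/20000*1/5 + 17473/40000*2/5 = 13707/32000
d_4 = (1=52743/200000, 2=246353/800000, 3=13707/32000)

Answer: 52743/200000 246353/800000 13707/32000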